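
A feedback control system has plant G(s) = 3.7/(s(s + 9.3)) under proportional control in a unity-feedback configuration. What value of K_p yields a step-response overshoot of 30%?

K_p = 45.6

From %OS = 100·exp(−πζ/√(1−ζ²)) = 30%, ζ = −ln(0.3)/√(π²+ln²(0.3)) = 0.3579.
Characteristic equation s² + 9.3s + 3.7K_p = 0 gives ζ = 9.3/(2√(3.7K_p)).
Setting ζ = 0.3579: √(3.7K_p) = 9.3/(2·0.3579) = 12.99, so K_p = 168.8/3.7 = 45.6.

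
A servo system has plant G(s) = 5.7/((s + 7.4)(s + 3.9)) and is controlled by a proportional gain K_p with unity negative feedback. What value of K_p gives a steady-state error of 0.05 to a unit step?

For a type-0 loop with proportional control, e_ss = 1/(1 + K_p·G(0)).
G(0) = 0.1975. Require 1/(1 + K_p·0.1975) = 0.05, so 1 + 0.1975·K_p = 20.
K_p = (20 − 1)/0.1975 = 96.2.

K_p = 96.2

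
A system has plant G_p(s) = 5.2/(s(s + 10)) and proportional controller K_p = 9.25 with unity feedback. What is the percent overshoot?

From 1 + K_pG_p(s) = 0: s² + 10s + 48.1 = 0 ⇒ ω_n = 6.935, ζ = 0.7209.
%OS = 100·exp(−πζ/√(1−ζ²)) = 100·exp(−π·0.7209/√0.4802) = 3.81%.

3.81%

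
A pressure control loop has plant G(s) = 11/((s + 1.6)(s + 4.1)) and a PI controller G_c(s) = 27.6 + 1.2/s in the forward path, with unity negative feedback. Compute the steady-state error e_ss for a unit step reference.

0

The open loop G_c(s)G(s) has a pole at the origin (type 1), so the static position error constant is infinite and e_ss = 1/(1+∞) = 0.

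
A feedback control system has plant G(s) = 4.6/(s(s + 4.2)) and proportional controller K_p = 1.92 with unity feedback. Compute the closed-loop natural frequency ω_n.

With unity feedback the closed-loop characteristic equation is s² + 4.2s + 1.92·4.6 = s² + 4.2s + 8.832 = 0.
Matching s² + 2ζω_n s + ω_n²: ω_n = √8.832 = 2.972 rad/s and 2ζω_n = 4.2, so ζ = 4.2/(2·2.972) = 0.707.

ω_n = 2.97 rad/s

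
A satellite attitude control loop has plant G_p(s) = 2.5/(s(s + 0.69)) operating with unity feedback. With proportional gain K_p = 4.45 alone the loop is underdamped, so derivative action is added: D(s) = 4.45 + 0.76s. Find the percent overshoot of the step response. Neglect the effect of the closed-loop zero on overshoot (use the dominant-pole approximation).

Forward path: (4.45 + 0.76s)·2.5/(s(s+0.69)). The closed-loop characteristic equation is s² + (0.69 + 2.5·0.76)s + 2.5·4.45 = 0.
That is s² + 2.59s + 11.12 = 0, so ω_n = 3.335 rad/s and ζ = 2.59/(2·3.335) = 0.3883.
%OS = 100·exp(−πζ/√(1−ζ²)) = 26.6%.

26.6%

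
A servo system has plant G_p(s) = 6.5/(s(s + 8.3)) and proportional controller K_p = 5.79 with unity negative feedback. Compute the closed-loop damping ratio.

ζ = 0.676

1 + K_p·G_p(s) = 0 gives s² + 8.3s + 37.63 = 0.
Matching s² + 2ζω_n s + ω_n²: ω_n = √37.63 = 6.135 rad/s and 2ζω_n = 8.3, so ζ = 8.3/(2·6.135) = 0.676.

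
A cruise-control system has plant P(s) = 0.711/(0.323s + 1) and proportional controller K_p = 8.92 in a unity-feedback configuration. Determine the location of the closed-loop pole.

s = -22.73

Closed loop: T(s) = K_p·P/(1+K_p·P) = 6.342/(0.323s + 1 + 6.342), with pole at s = −(1 + 6.342)/0.323 = −22.73.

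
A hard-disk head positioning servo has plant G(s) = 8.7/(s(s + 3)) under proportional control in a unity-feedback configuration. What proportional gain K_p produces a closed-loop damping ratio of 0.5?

K_p = 1.03

Closed-loop characteristic equation: s² + 3s + K_p·8.7 = 0.
So ω_n = √(8.7K_p) and 2ζω_n = 3, giving ζ = 3/(2√(8.7K_p)).
Setting ζ = 0.5: √(8.7K_p) = 3/(2·0.5) = 3, so K_p = 9/8.7 = 1.03.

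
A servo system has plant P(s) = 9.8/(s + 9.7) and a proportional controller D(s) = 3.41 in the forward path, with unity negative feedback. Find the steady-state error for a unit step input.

The loop is type 0. Static position error constant K_pos = D(0)·P(0) = 3.41·1.01 = 3.445.
Steady-state error to a unit step: e_ss = 1/(1+K_pos) = 1/4.445 = 0.225.

0.225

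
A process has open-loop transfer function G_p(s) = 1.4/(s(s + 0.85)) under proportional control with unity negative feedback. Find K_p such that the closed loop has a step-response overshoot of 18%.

From %OS = 100·exp(−πζ/√(1−ζ²)) = 18%, ζ = −ln(0.18)/√(π²+ln²(0.18)) = 0.4791.
Characteristic equation s² + 0.85s + 1.4K_p = 0 gives ζ = 0.85/(2√(1.4K_p)).
Setting ζ = 0.4791: √(1.4K_p) = 0.85/(2·0.4791) = 0.8871, so K_p = 0.7869/1.4 = 0.562.

K_p = 0.562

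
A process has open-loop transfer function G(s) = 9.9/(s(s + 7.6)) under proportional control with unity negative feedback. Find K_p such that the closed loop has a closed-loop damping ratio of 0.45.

K_p = 7.2

Closed-loop characteristic equation: s² + 7.6s + K_p·9.9 = 0.
So ω_n = √(9.9K_p) and 2ζω_n = 7.6, giving ζ = 7.6/(2√(9.9K_p)).
Setting ζ = 0.45: √(9.9K_p) = 7.6/(2·0.45) = 8.444, so K_p = 71.31/9.9 = 7.2.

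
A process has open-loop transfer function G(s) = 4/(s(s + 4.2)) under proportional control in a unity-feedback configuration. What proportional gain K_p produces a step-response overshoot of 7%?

From %OS = 100·exp(−πζ/√(1−ζ²)) = 7%, ζ = −ln(0.07)/√(π²+ln²(0.07)) = 0.6461.
Characteristic equation s² + 4.2s + 4K_p = 0 gives ζ = 4.2/(2√(4K_p)).
Setting ζ = 0.6461: √(4K_p) = 4.2/(2·0.6461) = 3.25, so K_p = 10.56/4 = 2.64.

K_p = 2.64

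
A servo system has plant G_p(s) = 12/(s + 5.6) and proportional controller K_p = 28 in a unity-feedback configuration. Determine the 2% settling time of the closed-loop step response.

T_s ≈ 0.0117 s

Closed-loop transfer function: T(s) = K_p·G_p(s)/(1 + K_p·G_p(s)) = 336/(s + 5.6 + 336) = 336/(s + 341.6).
Time constant τ = 1/341.6 = 0.002927 s, so the 2% settling time is about 4τ = 0.0117 s.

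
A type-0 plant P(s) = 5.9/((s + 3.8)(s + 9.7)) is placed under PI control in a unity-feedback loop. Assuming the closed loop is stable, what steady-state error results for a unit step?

0

The PI controller's integrator makes the forward path type 1, so e_ss to a step is zero.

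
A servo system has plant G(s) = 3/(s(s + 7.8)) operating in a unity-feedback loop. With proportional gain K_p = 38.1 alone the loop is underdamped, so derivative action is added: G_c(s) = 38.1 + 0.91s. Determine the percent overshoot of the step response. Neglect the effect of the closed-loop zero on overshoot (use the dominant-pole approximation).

16.9%

Forward path: (38.1 + 0.91s)·3/(s(s+7.8)). The closed-loop characteristic equation is s² + (7.8 + 3·0.91)s + 3·38.1 = 0.
That is s² + 10.53s + 114.3 = 0, so ω_n = 10.69 rad/s and ζ = 10.53/(2·10.69) = 0.4925.
%OS = 100·exp(−πζ/√(1−ζ²)) = 16.9%.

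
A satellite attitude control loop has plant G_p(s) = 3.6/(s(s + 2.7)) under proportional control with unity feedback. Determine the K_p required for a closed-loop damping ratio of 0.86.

Closed-loop characteristic equation: s² + 2.7s + K_p·3.6 = 0.
So ω_n = √(3.6K_p) and 2ζω_n = 2.7, giving ζ = 2.7/(2√(3.6K_p)).
Setting ζ = 0.86: √(3.6K_p) = 2.7/(2·0.86) = 1.57, so K_p = 2.464/3.6 = 0.684.

K_p = 0.684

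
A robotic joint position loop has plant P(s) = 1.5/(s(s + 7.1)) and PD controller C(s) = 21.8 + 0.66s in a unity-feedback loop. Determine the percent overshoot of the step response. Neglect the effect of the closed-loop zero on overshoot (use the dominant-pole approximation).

4.31%

Forward path: (21.8 + 0.66s)·1.5/(s(s+7.1)). The closed-loop characteristic equation is s² + (7.1 + 1.5·0.66)s + 1.5·21.8 = 0.
That is s² + 8.09s + 32.7 = 0, so ω_n = 5.718 rad/s and ζ = 8.09/(2·5.718) = 0.7074.
%OS = 100·exp(−πζ/√(1−ζ²)) = 4.31%.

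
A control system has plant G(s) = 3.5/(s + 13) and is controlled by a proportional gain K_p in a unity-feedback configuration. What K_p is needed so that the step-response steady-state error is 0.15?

Steady-state error for a unit step on this type-0 loop is 1/(1 + K_p·G(0)).
G(0) = 0.2692. Require 1/(1 + K_p·0.2692) = 0.15, so 1 + 0.2692·K_p = 6.667.
K_p = (6.667 − 1)/0.2692 = 21.

K_p = 21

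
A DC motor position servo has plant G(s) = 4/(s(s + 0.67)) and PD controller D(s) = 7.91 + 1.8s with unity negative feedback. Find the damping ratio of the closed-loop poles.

ζ = 0.7

Forward path: (7.91 + 1.8s)·4/(s(s+0.67)). The closed-loop characteristic equation is s² + (0.67 + 4·1.8)s + 4·7.91 = 0.
That is s² + 7.87s + 31.64 = 0, so ω_n = 5.625 rad/s and ζ = 7.87/(2·5.625) = 0.6996.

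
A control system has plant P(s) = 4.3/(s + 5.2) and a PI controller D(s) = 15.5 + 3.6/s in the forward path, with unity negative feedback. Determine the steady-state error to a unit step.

The open loop D(s)P(s) has a pole at the origin (type 1), so the static position error constant is infinite and e_ss = 1/(1+∞) = 0.

0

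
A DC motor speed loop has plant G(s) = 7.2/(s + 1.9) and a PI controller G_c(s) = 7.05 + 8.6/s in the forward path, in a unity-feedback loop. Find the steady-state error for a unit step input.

0

The open loop G_c(s)G(s) has a pole at the origin (type 1), so the static position error constant is infinite and e_ss = 1/(1+∞) = 0.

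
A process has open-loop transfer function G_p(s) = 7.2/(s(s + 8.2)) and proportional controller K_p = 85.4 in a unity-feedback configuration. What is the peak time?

T_p = 0.128 s

From 1 + K_pG_p(s) = 0: s² + 8.2s + 614.9 = 0 ⇒ ω_n = 24.8, ζ = 0.1653.
Damped frequency ω_d = ω_n√(1−ζ²) = 24.46 rad/s, so peak time T_p = π/ω_d = 0.128 s.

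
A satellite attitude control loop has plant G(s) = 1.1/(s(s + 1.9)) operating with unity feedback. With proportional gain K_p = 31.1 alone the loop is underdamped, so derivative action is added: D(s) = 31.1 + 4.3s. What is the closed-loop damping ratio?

ζ = 0.567

Forward path: (31.1 + 4.3s)·1.1/(s(s+1.9)). The closed-loop characteristic equation is s² + (1.9 + 1.1·4.3)s + 1.1·31.1 = 0.
That is s² + 6.63s + 34.21 = 0, so ω_n = 5.849 rad/s and ζ = 6.63/(2·5.849) = 0.5668.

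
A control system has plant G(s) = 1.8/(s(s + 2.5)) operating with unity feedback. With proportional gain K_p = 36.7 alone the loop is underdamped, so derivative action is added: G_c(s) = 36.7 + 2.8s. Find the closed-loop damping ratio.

ζ = 0.464

Forward path: (36.7 + 2.8s)·1.8/(s(s+2.5)). The closed-loop characteristic equation is s² + (2.5 + 1.8·2.8)s + 1.8·36.7 = 0.
That is s² + 7.54s + 66.06 = 0, so ω_n = 8.128 rad/s and ζ = 7.54/(2·8.128) = 0.4638.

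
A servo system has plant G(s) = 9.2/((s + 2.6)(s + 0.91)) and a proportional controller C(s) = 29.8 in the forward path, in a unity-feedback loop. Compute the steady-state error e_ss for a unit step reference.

0.00856

The loop is type 0. Static position error constant K_pos = C(0)·G(0) = 29.8·3.888 = 115.9.
Steady-state error to a unit step: e_ss = 1/(1+K_pos) = 1/116.9 = 0.00856.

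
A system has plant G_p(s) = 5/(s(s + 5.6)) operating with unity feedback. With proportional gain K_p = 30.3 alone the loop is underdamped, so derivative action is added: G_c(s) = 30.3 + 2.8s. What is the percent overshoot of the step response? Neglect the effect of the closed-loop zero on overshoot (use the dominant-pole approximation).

1.6%

Forward path: (30.3 + 2.8s)·5/(s(s+5.6)). The closed-loop characteristic equation is s² + (5.6 + 5·2.8)s + 5·30.3 = 0.
That is s² + 19.6s + 151.5 = 0, so ω_n = 12.31 rad/s and ζ = 19.6/(2·12.31) = 0.7962.
%OS = 100·exp(−πζ/√(1−ζ²)) = 1.6%.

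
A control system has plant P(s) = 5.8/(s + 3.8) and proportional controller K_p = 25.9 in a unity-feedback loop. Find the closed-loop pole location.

Closed-loop transfer function: T(s) = K_p·P(s)/(1 + K_p·P(s)) = 150.2/(s + 3.8 + 150.2) = 150.2/(s + 154).
The closed-loop pole is at s = −154.

s = -154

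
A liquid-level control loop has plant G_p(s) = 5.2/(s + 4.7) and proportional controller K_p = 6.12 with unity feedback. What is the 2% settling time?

T_s ≈ 0.11 s

Closed-loop transfer function: T(s) = K_p·G_p(s)/(1 + K_p·G_p(s)) = 31.82/(s + 4.7 + 31.82) = 31.82/(s + 36.52).
Time constant τ = 1/36.52 = 0.02738 s, so the 2% settling time is about 4τ = 0.11 s.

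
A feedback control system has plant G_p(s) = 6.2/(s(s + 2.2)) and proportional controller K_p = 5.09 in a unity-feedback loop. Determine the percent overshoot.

Closed-loop characteristic equation: s² + 2.2s + 31.56 = 0, so ω_n = 5.618 rad/s and ζ = 2.2/(2·5.618) = 0.1958.
%OS = 100·exp(−πζ/√(1−ζ²)) = 100·exp(−π·0.1958/√0.9617) = 53.4%.

53.4%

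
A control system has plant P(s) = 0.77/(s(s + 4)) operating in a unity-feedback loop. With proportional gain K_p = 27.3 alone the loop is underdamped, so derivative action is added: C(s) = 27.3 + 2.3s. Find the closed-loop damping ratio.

ζ = 0.629

Forward path: (27.3 + 2.3s)·0.77/(s(s+4)). The closed-loop characteristic equation is s² + (4 + 0.77·2.3)s + 0.77·27.3 = 0.
That is s² + 5.771s + 21.02 = 0, so ω_n = 4.585 rad/s and ζ = 5.771/(2·4.585) = 0.6294.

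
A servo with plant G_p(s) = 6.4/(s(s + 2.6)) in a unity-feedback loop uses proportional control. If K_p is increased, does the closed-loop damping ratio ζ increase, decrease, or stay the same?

decrease

ζ = 2.6/(2√(6.4K_p)); increasing K_p raises the denominator, so ζ falls.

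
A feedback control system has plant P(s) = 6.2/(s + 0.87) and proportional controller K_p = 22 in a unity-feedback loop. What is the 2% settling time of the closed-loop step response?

Closed-loop transfer function: T(s) = K_p·P(s)/(1 + K_p·P(s)) = 136.4/(s + 0.87 + 136.4) = 136.4/(s + 137.3).
Time constant τ = 1/137.3 = 0.007285 s, so the 2% settling time is about 4τ = 0.0291 s.

T_s ≈ 0.0291 s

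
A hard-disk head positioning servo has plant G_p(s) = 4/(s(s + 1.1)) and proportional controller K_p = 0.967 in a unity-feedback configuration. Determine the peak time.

T_p = 1.66 s

From 1 + K_pG_p(s) = 0: s² + 1.1s + 3.868 = 0 ⇒ ω_n = 1.967, ζ = 0.2797.
Damped frequency ω_d = ω_n√(1−ζ²) = 1.888 rad/s, so peak time T_p = π/ω_d = 1.66 s.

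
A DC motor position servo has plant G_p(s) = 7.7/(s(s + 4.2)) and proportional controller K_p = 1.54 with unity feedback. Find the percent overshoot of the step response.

8.92%

Closed-loop characteristic equation: s² + 4.2s + 11.86 = 0, so ω_n = 3.444 rad/s and ζ = 4.2/(2·3.444) = 0.6098.
%OS = 100·exp(−πζ/√(1−ζ²)) = 100·exp(−π·0.6098/√0.6281) = 8.92%.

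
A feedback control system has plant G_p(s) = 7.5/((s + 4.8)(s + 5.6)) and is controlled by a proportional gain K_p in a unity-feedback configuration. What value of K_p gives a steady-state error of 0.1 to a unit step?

K_p = 32.3

Steady-state error for a unit step on this type-0 loop is 1/(1 + K_p·G_p(0)).
G_p(0) = 0.279. Require 1/(1 + K_p·0.279) = 0.1, so 1 + 0.279·K_p = 10.
K_p = (10 − 1)/0.279 = 32.3.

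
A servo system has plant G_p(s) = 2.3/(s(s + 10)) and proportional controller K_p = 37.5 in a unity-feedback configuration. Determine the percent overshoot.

13.4%

From 1 + K_pG_p(s) = 0: s² + 10s + 86.25 = 0 ⇒ ω_n = 9.287, ζ = 0.5384.
%OS = 100·exp(−πζ/√(1−ζ²)) = 100·exp(−π·0.5384/√0.7101) = 13.4%.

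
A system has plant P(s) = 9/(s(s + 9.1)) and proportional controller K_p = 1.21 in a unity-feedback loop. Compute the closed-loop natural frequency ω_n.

1 + K_p·P(s) = 0 gives s² + 9.1s + 10.89 = 0.
So ω_n² = 10.89 ⇒ ω_n = 3.3 rad/s, and ζ = 9.1/(2ω_n) = 1.38.

ω_n = 3.3 rad/s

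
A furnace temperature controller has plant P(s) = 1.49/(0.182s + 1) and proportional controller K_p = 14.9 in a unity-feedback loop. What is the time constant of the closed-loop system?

τ = 0.00784 s

Closed loop: T(s) = K_p·P/(1+K_p·P) = 22.2/(0.182s + 1 + 22.2), with pole at s = −(1 + 22.2)/0.182 = −127.5.
Closed-loop time constant τ = 1/127.5 = 0.00784 s.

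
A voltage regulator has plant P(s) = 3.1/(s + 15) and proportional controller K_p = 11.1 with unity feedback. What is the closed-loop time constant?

τ = 0.0202 s

Closed-loop transfer function: T(s) = K_p·P(s)/(1 + K_p·P(s)) = 34.41/(s + 15 + 34.41) = 34.41/(s + 49.41).
Time constant τ = 1/49.41 = 0.0202 s.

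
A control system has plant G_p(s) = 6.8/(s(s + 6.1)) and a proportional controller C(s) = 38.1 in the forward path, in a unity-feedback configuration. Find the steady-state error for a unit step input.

0

The open loop C(s)G_p(s) has a pole at the origin (type 1), so the static position error constant is infinite and e_ss = 1/(1+∞) = 0.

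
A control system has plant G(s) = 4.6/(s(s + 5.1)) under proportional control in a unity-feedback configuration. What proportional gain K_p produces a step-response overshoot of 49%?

From %OS = 100·exp(−πζ/√(1−ζ²)) = 49%, ζ = −ln(0.49)/√(π²+ln²(0.49)) = 0.2214.
Characteristic equation s² + 5.1s + 4.6K_p = 0 gives ζ = 5.1/(2√(4.6K_p)).
Setting ζ = 0.2214: √(4.6K_p) = 5.1/(2·0.2214) = 11.52, so K_p = 132.6/4.6 = 28.8.

K_p = 28.8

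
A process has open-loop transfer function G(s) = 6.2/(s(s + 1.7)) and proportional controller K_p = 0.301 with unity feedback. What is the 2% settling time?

Closed-loop characteristic equation: s² + 1.7s + 1.866 = 0, so ω_n = 1.366 rad/s and ζ = 1.7/(2·1.366) = 0.6222.
2% settling time T_s ≈ 4/(ζω_n) = 4/0.85 = 4.71 s.

T_s ≈ 4.71 s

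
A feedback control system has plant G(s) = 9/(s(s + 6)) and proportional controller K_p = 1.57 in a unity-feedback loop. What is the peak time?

Closed-loop characteristic equation: s² + 6s + 14.13 = 0, so ω_n = 3.759 rad/s and ζ = 6/(2·3.759) = 0.7981.
Damped frequency ω_d = ω_n√(1−ζ²) = 2.265 rad/s, so peak time T_p = π/ω_d = 1.39 s.

T_p = 1.39 s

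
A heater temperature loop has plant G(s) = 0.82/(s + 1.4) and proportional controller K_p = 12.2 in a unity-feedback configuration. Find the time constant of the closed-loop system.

Closed-loop transfer function: T(s) = K_p·G(s)/(1 + K_p·G(s)) = 10/(s + 1.4 + 10) = 10/(s + 11.4).
Time constant τ = 1/11.4 = 0.0877 s.

τ = 0.0877 s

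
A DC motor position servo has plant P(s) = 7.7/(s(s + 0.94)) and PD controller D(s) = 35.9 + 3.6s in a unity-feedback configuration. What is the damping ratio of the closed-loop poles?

Forward path: (35.9 + 3.6s)·7.7/(s(s+0.94)). The closed-loop characteristic equation is s² + (0.94 + 7.7·3.6)s + 7.7·35.9 = 0.
That is s² + 28.66s + 276.4 = 0, so ω_n = 16.63 rad/s and ζ = 28.66/(2·16.63) = 0.8619.

ζ = 0.862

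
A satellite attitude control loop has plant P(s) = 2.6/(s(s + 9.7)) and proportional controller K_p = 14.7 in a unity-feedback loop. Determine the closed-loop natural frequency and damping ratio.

With unity feedback the closed-loop characteristic equation is s² + 9.7s + 14.7·2.6 = s² + 9.7s + 38.22 = 0.
Matching s² + 2ζω_n s + ω_n²: ω_n = √38.22 = 6.182 rad/s and 2ζω_n = 9.7, so ζ = 9.7/(2·6.182) = 0.785.

ω_n = 6.18 rad/s, ζ = 0.785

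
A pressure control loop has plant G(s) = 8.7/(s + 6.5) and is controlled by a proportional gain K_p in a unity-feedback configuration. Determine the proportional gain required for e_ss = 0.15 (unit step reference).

K_p = 4.23

The loop is type 0, so e_ss(step) = 1/(1 + K_pos) with K_pos = K_p·G(0).
G(0) = 1.338. Require 1/(1 + K_p·1.338) = 0.15, so 1 + 1.338·K_p = 6.667.
K_p = (6.667 − 1)/1.338 = 4.23.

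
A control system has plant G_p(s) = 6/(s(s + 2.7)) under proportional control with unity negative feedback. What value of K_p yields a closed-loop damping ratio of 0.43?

Closed-loop characteristic equation: s² + 2.7s + K_p·6 = 0.
So ω_n = √(6K_p) and 2ζω_n = 2.7, giving ζ = 2.7/(2√(6K_p)).
Setting ζ = 0.43: √(6K_p) = 2.7/(2·0.43) = 3.14, so K_p = 9.857/6 = 1.64.

K_p = 1.64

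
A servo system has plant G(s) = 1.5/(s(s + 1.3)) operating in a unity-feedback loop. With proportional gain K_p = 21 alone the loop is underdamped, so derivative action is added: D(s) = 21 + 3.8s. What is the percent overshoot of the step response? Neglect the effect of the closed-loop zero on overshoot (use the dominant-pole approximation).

8.16%

Forward path: (21 + 3.8s)·1.5/(s(s+1.3)). The closed-loop characteristic equation is s² + (1.3 + 1.5·3.8)s + 1.5·21 = 0.
That is s² + 7s + 31.5 = 0, so ω_n = 5.612 rad/s and ζ = 7/(2·5.612) = 0.6236.
%OS = 100·exp(−πζ/√(1−ζ²)) = 8.16%.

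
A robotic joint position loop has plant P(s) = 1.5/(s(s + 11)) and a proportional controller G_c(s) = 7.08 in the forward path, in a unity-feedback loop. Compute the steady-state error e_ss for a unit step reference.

0

The open loop G_c(s)P(s) has a pole at the origin (type 1), so the static position error constant is infinite and e_ss = 1/(1+∞) = 0.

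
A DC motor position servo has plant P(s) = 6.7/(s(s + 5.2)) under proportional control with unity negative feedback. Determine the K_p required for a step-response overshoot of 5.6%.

K_p = 2.21

From %OS = 100·exp(−πζ/√(1−ζ²)) = 5.6%, ζ = −ln(0.056)/√(π²+ln²(0.056)) = 0.6761.
Characteristic equation s² + 5.2s + 6.7K_p = 0 gives ζ = 5.2/(2√(6.7K_p)).
Setting ζ = 0.6761: √(6.7K_p) = 5.2/(2·0.6761) = 3.846, so K_p = 14.79/6.7 = 2.21.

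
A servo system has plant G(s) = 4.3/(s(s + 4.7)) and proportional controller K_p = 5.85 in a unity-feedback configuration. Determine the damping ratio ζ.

1 + K_p·G(s) = 0 gives s² + 4.7s + 25.15 = 0.
So ω_n² = 25.15 ⇒ ω_n = 5.015 rad/s, and ζ = 4.7/(2ω_n) = 0.469.

ζ = 0.469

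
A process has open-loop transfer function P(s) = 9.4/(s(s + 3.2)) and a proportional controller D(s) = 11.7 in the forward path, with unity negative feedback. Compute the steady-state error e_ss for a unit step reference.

0

The open loop D(s)P(s) has a pole at the origin (type 1), so the static position error constant is infinite and e_ss = 1/(1+∞) = 0.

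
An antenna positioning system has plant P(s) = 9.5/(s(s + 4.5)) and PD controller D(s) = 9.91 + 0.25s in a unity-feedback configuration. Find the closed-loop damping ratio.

ζ = 0.354

Forward path: (9.91 + 0.25s)·9.5/(s(s+4.5)). The closed-loop characteristic equation is s² + (4.5 + 9.5·0.25)s + 9.5·9.91 = 0.
That is s² + 6.875s + 94.14 = 0, so ω_n = 9.703 rad/s and ζ = 6.875/(2·9.703) = 0.3543.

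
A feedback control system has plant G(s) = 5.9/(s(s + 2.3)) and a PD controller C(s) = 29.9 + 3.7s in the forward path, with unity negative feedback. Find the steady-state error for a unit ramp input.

The loop has one pole at the origin (type 1). Velocity error constant K_v = lim_{s→0} s·C(s)G(s) = 29.9·5.9/2.3 = 76.7.
Steady-state error to a unit ramp: e_ss = 1/K_v = 0.013.

0.013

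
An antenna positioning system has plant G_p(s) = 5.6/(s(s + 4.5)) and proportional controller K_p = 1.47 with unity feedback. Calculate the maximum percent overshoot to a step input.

1.89%

The closed-loop denominator s² + 4.5s + 8.232 gives ω_n = √8.232 = 2.869 and ζ = 4.5/(2ω_n) = 0.7842.
%OS = 100·exp(−πζ/√(1−ζ²)) = 100·exp(−π·0.7842/√0.385) = 1.89%.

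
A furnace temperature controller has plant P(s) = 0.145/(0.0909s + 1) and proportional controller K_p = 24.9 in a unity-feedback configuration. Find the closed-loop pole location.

s = -50.72

Closed loop: T(s) = K_p·P/(1+K_p·P) = 3.61/(0.0909s + 1 + 3.61), with pole at s = −(1 + 3.61)/0.0909 = −50.72.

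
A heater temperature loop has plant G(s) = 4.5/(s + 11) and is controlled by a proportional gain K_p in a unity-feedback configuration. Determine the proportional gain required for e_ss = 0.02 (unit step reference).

For a type-0 loop with proportional control, e_ss = 1/(1 + K_p·G(0)).
G(0) = 0.4091. Require 1/(1 + K_p·0.4091) = 0.02, so 1 + 0.4091·K_p = 50.
K_p = (50 − 1)/0.4091 = 120.

K_p = 120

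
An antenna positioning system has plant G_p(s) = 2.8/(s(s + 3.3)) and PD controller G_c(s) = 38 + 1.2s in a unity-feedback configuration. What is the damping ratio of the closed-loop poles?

Forward path: (38 + 1.2s)·2.8/(s(s+3.3)). The closed-loop characteristic equation is s² + (3.3 + 2.8·1.2)s + 2.8·38 = 0.
That is s² + 6.66s + 106.4 = 0, so ω_n = 10.32 rad/s and ζ = 6.66/(2·10.32) = 0.3228.

ζ = 0.323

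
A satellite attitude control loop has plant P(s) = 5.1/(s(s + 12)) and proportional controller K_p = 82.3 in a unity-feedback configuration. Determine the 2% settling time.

T_s ≈ 0.667 s

From 1 + K_pP(s) = 0: s² + 12s + 419.7 = 0 ⇒ ω_n = 20.49, ζ = 0.2929.
2% settling time T_s ≈ 4/(ζω_n) = 4/6 = 0.667 s.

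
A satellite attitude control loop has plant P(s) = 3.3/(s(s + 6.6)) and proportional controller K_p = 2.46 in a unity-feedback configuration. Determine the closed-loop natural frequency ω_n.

The closed-loop denominator is s(s+6.6) + 2.46·3.3 = s² + 6.6s + 8.118.
So ω_n² = 8.118 ⇒ ω_n = 2.849 rad/s, and ζ = 6.6/(2ω_n) = 1.16.

ω_n = 2.85 rad/s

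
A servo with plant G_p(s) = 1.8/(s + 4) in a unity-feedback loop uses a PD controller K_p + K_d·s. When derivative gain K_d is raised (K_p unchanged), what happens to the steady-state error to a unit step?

K_d affects only the transient (the s-coefficient); the DC loop gain, and hence e_ss, depends only on K_p.

unchanged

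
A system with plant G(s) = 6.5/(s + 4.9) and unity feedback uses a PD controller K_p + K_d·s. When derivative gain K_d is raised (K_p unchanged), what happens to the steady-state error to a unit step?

unchanged

K_d affects only the transient (the s-coefficient); the DC loop gain, and hence e_ss, depends only on K_p.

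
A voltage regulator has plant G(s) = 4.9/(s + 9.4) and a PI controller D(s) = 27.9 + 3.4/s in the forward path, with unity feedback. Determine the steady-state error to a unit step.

0

The open loop D(s)G(s) has a pole at the origin (type 1), so the static position error constant is infinite and e_ss = 1/(1+∞) = 0.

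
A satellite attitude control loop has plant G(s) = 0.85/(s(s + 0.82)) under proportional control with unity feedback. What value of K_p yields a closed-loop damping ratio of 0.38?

K_p = 1.37

Closed-loop characteristic equation: s² + 0.82s + K_p·0.85 = 0.
So ω_n = √(0.85K_p) and 2ζω_n = 0.82, giving ζ = 0.82/(2√(0.85K_p)).
Setting ζ = 0.38: √(0.85K_p) = 0.82/(2·0.38) = 1.079, so K_p = 1.164/0.85 = 1.37.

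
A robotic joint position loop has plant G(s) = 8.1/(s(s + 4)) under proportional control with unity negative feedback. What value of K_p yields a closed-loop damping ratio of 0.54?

K_p = 1.69

Closed-loop characteristic equation: s² + 4s + K_p·8.1 = 0.
So ω_n = √(8.1K_p) and 2ζω_n = 4, giving ζ = 4/(2√(8.1K_p)).
Setting ζ = 0.54: √(8.1K_p) = 4/(2·0.54) = 3.704, so K_p = 13.72/8.1 = 1.69.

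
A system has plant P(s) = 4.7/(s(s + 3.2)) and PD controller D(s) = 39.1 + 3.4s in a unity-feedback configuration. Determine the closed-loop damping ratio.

Forward path: (39.1 + 3.4s)·4.7/(s(s+3.2)). The closed-loop characteristic equation is s² + (3.2 + 4.7·3.4)s + 4.7·39.1 = 0.
That is s² + 19.18s + 183.8 = 0, so ω_n = 13.56 rad/s and ζ = 19.18/(2·13.56) = 0.7074.

ζ = 0.707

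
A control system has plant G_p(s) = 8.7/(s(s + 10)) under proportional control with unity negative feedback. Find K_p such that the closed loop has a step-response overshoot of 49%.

From %OS = 100·exp(−πζ/√(1−ζ²)) = 49%, ζ = −ln(0.49)/√(π²+ln²(0.49)) = 0.2214.
Characteristic equation s² + 10s + 8.7K_p = 0 gives ζ = 10/(2√(8.7K_p)).
Setting ζ = 0.2214: √(8.7K_p) = 10/(2·0.2214) = 22.58, so K_p = 509.9/8.7 = 58.6.

K_p = 58.6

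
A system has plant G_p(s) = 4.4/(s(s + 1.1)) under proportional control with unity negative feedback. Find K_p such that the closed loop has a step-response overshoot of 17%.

From %OS = 100·exp(−πζ/√(1−ζ²)) = 17%, ζ = −ln(0.17)/√(π²+ln²(0.17)) = 0.4913.
Characteristic equation s² + 1.1s + 4.4K_p = 0 gives ζ = 1.1/(2√(4.4K_p)).
Setting ζ = 0.4913: √(4.4K_p) = 1.1/(2·0.4913) = 1.12, so K_p = 1.253/4.4 = 0.285.

K_p = 0.285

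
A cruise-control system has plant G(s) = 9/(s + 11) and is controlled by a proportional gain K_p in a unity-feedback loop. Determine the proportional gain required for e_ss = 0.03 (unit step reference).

K_p = 39.5

For a type-0 loop with proportional control, e_ss = 1/(1 + K_p·G(0)).
G(0) = 0.8182. Require 1/(1 + K_p·0.8182) = 0.03, so 1 + 0.8182·K_p = 33.33.
K_p = (33.33 − 1)/0.8182 = 39.5.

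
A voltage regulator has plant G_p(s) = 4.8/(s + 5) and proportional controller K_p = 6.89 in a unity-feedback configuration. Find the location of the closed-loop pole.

Closed-loop transfer function: T(s) = K_p·G_p(s)/(1 + K_p·G_p(s)) = 33.07/(s + 5 + 33.07) = 33.07/(s + 38.07).
The closed-loop pole is at s = −38.07.

s = -38.07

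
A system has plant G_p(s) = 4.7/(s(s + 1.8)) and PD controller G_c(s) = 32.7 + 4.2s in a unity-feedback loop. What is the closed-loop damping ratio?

Forward path: (32.7 + 4.2s)·4.7/(s(s+1.8)). The closed-loop characteristic equation is s² + (1.8 + 4.7·4.2)s + 4.7·32.7 = 0.
That is s² + 21.54s + 153.7 = 0, so ω_n = 12.4 rad/s and ζ = 21.54/(2·12.4) = 0.8687.

ζ = 0.869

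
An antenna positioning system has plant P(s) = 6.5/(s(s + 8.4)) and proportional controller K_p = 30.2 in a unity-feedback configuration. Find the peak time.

T_p = 0.235 s

Closed-loop characteristic equation: s² + 8.4s + 196.3 = 0, so ω_n = 14.01 rad/s and ζ = 8.4/(2·14.01) = 0.2998.
Damped frequency ω_d = ω_n√(1−ζ²) = 13.37 rad/s, so peak time T_p = π/ω_d = 0.235 s.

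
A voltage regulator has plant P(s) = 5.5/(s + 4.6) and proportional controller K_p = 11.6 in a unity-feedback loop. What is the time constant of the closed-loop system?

τ = 0.0146 s

Closed-loop transfer function: T(s) = K_p·P(s)/(1 + K_p·P(s)) = 63.8/(s + 4.6 + 63.8) = 63.8/(s + 68.4).
Time constant τ = 1/68.4 = 0.0146 s.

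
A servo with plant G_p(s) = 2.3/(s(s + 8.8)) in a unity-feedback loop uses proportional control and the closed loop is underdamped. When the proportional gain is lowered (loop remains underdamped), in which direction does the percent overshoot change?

decrease

ζ = 8.8/(2√(2.3K_p)) rises as K_p falls; higher damping means less overshoot.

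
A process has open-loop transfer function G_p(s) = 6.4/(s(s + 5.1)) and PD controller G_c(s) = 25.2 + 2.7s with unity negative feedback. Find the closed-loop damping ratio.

Forward path: (25.2 + 2.7s)·6.4/(s(s+5.1)). The closed-loop characteristic equation is s² + (5.1 + 6.4·2.7)s + 6.4·25.2 = 0.
That is s² + 22.38s + 161.3 = 0, so ω_n = 12.7 rad/s and ζ = 22.38/(2·12.7) = 0.8811.

ζ = 0.881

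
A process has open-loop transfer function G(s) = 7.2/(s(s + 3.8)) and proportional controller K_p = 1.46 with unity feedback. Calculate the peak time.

T_p = 1.2 s

Closed-loop characteristic equation: s² + 3.8s + 10.51 = 0, so ω_n = 3.242 rad/s and ζ = 3.8/(2·3.242) = 0.586.
Damped frequency ω_d = ω_n√(1−ζ²) = 2.627 rad/s, so peak time T_p = π/ω_d = 1.2 s.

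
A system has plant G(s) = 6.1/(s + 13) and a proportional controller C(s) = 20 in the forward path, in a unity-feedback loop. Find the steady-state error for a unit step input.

0.0963

The loop is type 0. Static position error constant K_pos = C(0)·G(0) = 20·0.4692 = 9.385.
Steady-state error to a unit step: e_ss = 1/(1+K_pos) = 1/10.38 = 0.0963.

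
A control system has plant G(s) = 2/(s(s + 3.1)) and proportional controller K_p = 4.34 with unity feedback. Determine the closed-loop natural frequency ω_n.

The closed-loop denominator is s(s+3.1) + 4.34·2 = s² + 3.1s + 8.68.
So ω_n² = 8.68 ⇒ ω_n = 2.946 rad/s, and ζ = 3.1/(2ω_n) = 0.526.

ω_n = 2.95 rad/s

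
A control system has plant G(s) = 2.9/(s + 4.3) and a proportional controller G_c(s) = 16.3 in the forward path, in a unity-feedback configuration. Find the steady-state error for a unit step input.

The loop is type 0. Static position error constant K_pos = G_c(0)·G(0) = 16.3·0.6744 = 10.99.
Steady-state error to a unit step: e_ss = 1/(1+K_pos) = 1/11.99 = 0.0834.

0.0834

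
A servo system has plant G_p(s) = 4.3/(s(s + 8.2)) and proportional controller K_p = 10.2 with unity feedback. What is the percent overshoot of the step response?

8.4%

The closed-loop denominator s² + 8.2s + 43.86 gives ω_n = √43.86 = 6.623 and ζ = 8.2/(2ω_n) = 0.6191.
%OS = 100·exp(−πζ/√(1−ζ²)) = 100·exp(−π·0.6191/√0.6167) = 8.4%.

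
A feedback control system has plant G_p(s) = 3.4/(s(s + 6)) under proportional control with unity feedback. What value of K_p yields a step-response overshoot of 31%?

K_p = 21.7

From %OS = 100·exp(−πζ/√(1−ζ²)) = 31%, ζ = −ln(0.31)/√(π²+ln²(0.31)) = 0.3493.
Characteristic equation s² + 6s + 3.4K_p = 0 gives ζ = 6/(2√(3.4K_p)).
Setting ζ = 0.3493: √(3.4K_p) = 6/(2·0.3493) = 8.588, so K_p = 73.76/3.4 = 21.7.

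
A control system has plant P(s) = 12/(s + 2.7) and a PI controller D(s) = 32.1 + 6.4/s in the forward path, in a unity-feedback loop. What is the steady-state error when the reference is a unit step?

0

The open loop D(s)P(s) has a pole at the origin (type 1), so the static position error constant is infinite and e_ss = 1/(1+∞) = 0.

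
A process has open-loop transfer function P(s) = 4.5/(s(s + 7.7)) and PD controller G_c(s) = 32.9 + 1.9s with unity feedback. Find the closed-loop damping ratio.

ζ = 0.668

Forward path: (32.9 + 1.9s)·4.5/(s(s+7.7)). The closed-loop characteristic equation is s² + (7.7 + 4.5·1.9)s + 4.5·32.9 = 0.
That is s² + 16.25s + 148 = 0, so ω_n = 12.17 rad/s and ζ = 16.25/(2·12.17) = 0.6678.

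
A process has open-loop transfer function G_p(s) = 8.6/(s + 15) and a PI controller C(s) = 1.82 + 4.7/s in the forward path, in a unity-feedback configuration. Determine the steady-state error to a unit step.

The open loop C(s)G_p(s) has a pole at the origin (type 1), so the static position error constant is infinite and e_ss = 1/(1+∞) = 0.

0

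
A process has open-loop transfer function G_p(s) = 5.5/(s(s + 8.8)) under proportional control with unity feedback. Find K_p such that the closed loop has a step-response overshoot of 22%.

K_p = 18.7

From %OS = 100·exp(−πζ/√(1−ζ²)) = 22%, ζ = −ln(0.22)/√(π²+ln²(0.22)) = 0.4342.
Characteristic equation s² + 8.8s + 5.5K_p = 0 gives ζ = 8.8/(2√(5.5K_p)).
Setting ζ = 0.4342: √(5.5K_p) = 8.8/(2·0.4342) = 10.13, so K_p = 102.7/5.5 = 18.7.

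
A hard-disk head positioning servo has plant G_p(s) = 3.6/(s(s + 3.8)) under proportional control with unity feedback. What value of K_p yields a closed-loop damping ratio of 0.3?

Closed-loop characteristic equation: s² + 3.8s + K_p·3.6 = 0.
So ω_n = √(3.6K_p) and 2ζω_n = 3.8, giving ζ = 3.8/(2√(3.6K_p)).
Setting ζ = 0.3: √(3.6K_p) = 3.8/(2·0.3) = 6.333, so K_p = 40.11/3.6 = 11.1.

K_p = 11.1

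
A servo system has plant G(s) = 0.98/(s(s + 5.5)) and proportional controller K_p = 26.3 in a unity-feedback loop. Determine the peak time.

The closed-loop denominator s² + 5.5s + 25.77 gives ω_n = √25.77 = 5.077 and ζ = 5.5/(2ω_n) = 0.5417.
Damped frequency ω_d = ω_n√(1−ζ²) = 4.267 rad/s, so peak time T_p = π/ω_d = 0.736 s.

T_p = 0.736 s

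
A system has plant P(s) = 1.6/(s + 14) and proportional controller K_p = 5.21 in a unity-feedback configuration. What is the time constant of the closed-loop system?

τ = 0.0448 s

Closed-loop transfer function: T(s) = K_p·P(s)/(1 + K_p·P(s)) = 8.336/(s + 14 + 8.336) = 8.336/(s + 22.34).
Time constant τ = 1/22.34 = 0.0448 s.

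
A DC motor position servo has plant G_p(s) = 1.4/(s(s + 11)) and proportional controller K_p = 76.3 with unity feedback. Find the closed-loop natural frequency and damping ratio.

ω_n = 10.3 rad/s, ζ = 0.532

With unity feedback the closed-loop characteristic equation is s² + 11s + 76.3·1.4 = s² + 11s + 106.8 = 0.
So ω_n² = 106.8 ⇒ ω_n = 10.34 rad/s, and ζ = 11/(2ω_n) = 0.532.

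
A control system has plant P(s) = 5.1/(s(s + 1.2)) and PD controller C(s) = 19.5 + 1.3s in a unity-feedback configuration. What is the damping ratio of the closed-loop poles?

Forward path: (19.5 + 1.3s)·5.1/(s(s+1.2)). The closed-loop characteristic equation is s² + (1.2 + 5.1·1.3)s + 5.1·19.5 = 0.
That is s² + 7.83s + 99.45 = 0, so ω_n = 9.972 rad/s and ζ = 7.83/(2·9.972) = 0.3926.

ζ = 0.393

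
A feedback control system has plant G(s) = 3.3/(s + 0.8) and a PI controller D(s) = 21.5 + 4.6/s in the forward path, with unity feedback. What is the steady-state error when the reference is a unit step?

The open loop D(s)G(s) has a pole at the origin (type 1), so the static position error constant is infinite and e_ss = 1/(1+∞) = 0.

0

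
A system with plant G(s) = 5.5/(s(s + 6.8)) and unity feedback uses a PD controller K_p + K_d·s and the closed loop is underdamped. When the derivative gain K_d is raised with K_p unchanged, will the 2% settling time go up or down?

Characteristic equation s² + (6.8 + 5.5K_d)s + 5.5K_p = 0: raising K_d increases ζω_n = (6.8+5.5K_d)/2 while the loop stays underdamped, so T_s ≈ 4/(ζω_n) decreases.

decrease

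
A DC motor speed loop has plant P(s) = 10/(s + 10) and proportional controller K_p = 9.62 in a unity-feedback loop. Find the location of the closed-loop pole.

s = -106.2

Closed-loop transfer function: T(s) = K_p·P(s)/(1 + K_p·P(s)) = 96.2/(s + 10 + 96.2) = 96.2/(s + 106.2).
The closed-loop pole is at s = −106.2.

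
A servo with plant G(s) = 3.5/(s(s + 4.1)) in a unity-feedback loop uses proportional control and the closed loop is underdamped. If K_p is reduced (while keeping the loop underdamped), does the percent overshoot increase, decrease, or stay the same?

ζ = 4.1/(2√(3.5K_p)) rises as K_p falls; higher damping means less overshoot.

decrease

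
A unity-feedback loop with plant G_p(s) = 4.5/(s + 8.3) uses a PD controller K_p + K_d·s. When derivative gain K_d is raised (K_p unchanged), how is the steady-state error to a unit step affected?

unchanged

At s = 0 the derivative term contributes nothing: C(0) = K_p regardless of K_d, so K_pos = K_p·G_p(0) and e_ss are unchanged.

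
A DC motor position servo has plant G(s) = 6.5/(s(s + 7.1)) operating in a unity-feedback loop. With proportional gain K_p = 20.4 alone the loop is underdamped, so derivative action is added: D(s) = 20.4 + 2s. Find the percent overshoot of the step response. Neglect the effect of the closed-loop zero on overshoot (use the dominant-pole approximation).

Forward path: (20.4 + 2s)·6.5/(s(s+7.1)). The closed-loop characteristic equation is s² + (7.1 + 6.5·2)s + 6.5·20.4 = 0.
That is s² + 20.1s + 132.6 = 0, so ω_n = 11.52 rad/s and ζ = 20.1/(2·11.52) = 0.8728.
%OS = 100·exp(−πζ/√(1−ζ²)) = 0.364%.

0.364%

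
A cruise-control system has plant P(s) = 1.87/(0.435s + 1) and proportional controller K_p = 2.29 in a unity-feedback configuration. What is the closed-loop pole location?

s = -12.14

Closed loop: T(s) = K_p·P/(1+K_p·P) = 4.282/(0.435s + 1 + 4.282), with pole at s = −(1 + 4.282)/0.435 = −12.14.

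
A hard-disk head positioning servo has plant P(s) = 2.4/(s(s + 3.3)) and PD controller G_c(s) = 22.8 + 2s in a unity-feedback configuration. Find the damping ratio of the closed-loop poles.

Forward path: (22.8 + 2s)·2.4/(s(s+3.3)). The closed-loop characteristic equation is s² + (3.3 + 2.4·2)s + 2.4·22.8 = 0.
That is s² + 8.1s + 54.72 = 0, so ω_n = 7.397 rad/s and ζ = 8.1/(2·7.397) = 0.5475.

ζ = 0.547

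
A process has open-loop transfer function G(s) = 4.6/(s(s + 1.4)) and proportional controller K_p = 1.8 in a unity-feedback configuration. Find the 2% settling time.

From 1 + K_pG(s) = 0: s² + 1.4s + 8.28 = 0 ⇒ ω_n = 2.877, ζ = 0.2433.
2% settling time T_s ≈ 4/(ζω_n) = 4/0.7 = 5.71 s.

T_s ≈ 5.71 s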